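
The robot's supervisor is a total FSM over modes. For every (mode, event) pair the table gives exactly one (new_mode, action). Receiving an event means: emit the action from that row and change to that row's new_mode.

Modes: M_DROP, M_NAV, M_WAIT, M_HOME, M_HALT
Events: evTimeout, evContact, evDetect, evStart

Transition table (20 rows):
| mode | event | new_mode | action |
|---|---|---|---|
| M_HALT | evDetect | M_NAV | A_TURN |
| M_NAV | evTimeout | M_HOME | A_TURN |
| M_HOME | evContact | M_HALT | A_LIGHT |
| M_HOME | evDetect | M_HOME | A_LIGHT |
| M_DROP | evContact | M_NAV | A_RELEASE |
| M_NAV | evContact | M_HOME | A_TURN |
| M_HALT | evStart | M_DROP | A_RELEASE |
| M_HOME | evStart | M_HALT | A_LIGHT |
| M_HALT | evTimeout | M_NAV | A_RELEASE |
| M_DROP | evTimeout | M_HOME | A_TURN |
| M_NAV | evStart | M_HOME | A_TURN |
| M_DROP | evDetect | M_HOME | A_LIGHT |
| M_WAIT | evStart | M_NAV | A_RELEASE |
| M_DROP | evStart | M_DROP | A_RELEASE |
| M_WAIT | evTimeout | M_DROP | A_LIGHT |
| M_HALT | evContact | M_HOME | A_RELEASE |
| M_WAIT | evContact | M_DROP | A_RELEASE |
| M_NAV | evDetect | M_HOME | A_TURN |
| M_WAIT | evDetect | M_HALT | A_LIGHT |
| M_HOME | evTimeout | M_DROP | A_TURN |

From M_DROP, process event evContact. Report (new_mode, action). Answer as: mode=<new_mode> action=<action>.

current mode = M_DROP; filter table to that mode:
  (M_DROP, evContact) → (M_NAV, A_RELEASE)  ← event matches
  (M_DROP, evTimeout) → (M_HOME, A_TURN)
  (M_DROP, evDetect) → (M_HOME, A_LIGHT)
  (M_DROP, evStart) → (M_DROP, A_RELEASE)
event = evContact selects (M_NAV, A_RELEASE)

mode=M_NAV action=A_RELEASE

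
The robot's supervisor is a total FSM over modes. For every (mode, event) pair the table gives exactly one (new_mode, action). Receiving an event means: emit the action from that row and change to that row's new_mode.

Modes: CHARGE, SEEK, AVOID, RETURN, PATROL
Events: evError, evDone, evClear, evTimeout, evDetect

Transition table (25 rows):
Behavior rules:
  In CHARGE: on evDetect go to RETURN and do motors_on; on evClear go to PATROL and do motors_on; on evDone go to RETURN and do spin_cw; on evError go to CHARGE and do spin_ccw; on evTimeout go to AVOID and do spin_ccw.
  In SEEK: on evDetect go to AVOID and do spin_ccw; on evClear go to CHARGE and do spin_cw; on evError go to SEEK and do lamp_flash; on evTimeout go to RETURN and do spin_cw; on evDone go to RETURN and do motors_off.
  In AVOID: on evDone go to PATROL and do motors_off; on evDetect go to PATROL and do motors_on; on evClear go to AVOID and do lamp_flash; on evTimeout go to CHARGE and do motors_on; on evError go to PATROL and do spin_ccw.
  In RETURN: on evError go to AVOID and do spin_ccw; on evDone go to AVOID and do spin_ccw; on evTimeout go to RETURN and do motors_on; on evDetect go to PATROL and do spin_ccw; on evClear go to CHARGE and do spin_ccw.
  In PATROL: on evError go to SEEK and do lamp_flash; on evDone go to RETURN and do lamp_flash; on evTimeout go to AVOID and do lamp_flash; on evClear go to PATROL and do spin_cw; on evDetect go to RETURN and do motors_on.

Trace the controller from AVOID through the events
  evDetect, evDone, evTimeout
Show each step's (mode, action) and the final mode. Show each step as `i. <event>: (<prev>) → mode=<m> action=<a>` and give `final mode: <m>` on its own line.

final mode: RETURN

1. evDetect: (AVOID) → mode=PATROL action=motors_on
2. evDone: (PATROL) → mode=RETURN action=lamp_flash
3. evTimeout: (RETURN) → mode=RETURN action=motors_on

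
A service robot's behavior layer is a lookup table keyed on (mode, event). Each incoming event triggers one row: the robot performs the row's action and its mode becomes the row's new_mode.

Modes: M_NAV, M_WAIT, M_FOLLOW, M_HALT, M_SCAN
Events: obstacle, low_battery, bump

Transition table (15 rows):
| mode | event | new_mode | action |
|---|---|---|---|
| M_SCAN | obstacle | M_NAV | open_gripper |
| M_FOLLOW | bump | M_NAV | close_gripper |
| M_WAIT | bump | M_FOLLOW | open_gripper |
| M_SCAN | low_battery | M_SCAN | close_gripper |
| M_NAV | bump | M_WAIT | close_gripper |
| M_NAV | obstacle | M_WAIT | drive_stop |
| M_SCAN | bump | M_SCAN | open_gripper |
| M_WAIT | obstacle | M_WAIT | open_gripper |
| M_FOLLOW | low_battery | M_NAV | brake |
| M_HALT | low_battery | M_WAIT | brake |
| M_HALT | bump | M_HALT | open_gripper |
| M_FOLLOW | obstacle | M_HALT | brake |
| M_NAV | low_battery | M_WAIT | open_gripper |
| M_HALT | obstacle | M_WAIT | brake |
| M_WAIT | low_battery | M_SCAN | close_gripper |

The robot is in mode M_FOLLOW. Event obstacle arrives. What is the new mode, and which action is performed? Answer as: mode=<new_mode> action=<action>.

mode=M_HALT action=brake

current mode = M_FOLLOW; filter table to that mode:
  (M_FOLLOW, bump) → (M_NAV, close_gripper)
  (M_FOLLOW, low_battery) → (M_NAV, brake)
  (M_FOLLOW, obstacle) → (M_HALT, brake)  ← event matches
event = obstacle selects (M_HALT, brake)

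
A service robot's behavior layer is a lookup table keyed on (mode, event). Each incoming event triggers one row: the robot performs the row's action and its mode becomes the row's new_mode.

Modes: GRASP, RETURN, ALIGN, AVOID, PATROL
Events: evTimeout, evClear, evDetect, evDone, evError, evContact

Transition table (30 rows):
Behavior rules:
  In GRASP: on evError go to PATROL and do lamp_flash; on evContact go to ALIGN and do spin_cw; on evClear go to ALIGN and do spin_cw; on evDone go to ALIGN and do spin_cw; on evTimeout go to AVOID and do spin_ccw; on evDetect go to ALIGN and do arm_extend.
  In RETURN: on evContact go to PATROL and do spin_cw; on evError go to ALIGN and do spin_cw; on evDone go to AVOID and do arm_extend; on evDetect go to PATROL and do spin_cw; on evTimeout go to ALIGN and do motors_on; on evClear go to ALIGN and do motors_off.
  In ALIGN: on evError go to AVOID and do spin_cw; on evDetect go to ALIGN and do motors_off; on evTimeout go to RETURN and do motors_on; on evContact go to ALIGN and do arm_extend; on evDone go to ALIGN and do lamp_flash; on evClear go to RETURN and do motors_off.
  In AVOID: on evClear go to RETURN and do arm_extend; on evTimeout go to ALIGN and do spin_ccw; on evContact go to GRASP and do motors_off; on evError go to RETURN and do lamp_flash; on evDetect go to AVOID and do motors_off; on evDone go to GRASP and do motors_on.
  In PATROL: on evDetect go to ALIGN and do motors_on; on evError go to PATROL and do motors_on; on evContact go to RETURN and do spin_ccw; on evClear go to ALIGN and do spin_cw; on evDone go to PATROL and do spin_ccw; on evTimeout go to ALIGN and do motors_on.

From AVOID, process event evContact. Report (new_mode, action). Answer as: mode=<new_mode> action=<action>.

mode=GRASP action=motors_off

current mode = AVOID; filter table to that mode:
  (AVOID, evClear) → (RETURN, arm_extend)
  (AVOID, evTimeout) → (ALIGN, spin_ccw)
  (AVOID, evContact) → (GRASP, motors_off)  ← event matches
  (AVOID, evError) → (RETURN, lamp_flash)
  (AVOID, evDetect) → (AVOID, motors_off)
  (AVOID, evDone) → (GRASP, motors_on)
event = evContact selects (GRASP, motors_off)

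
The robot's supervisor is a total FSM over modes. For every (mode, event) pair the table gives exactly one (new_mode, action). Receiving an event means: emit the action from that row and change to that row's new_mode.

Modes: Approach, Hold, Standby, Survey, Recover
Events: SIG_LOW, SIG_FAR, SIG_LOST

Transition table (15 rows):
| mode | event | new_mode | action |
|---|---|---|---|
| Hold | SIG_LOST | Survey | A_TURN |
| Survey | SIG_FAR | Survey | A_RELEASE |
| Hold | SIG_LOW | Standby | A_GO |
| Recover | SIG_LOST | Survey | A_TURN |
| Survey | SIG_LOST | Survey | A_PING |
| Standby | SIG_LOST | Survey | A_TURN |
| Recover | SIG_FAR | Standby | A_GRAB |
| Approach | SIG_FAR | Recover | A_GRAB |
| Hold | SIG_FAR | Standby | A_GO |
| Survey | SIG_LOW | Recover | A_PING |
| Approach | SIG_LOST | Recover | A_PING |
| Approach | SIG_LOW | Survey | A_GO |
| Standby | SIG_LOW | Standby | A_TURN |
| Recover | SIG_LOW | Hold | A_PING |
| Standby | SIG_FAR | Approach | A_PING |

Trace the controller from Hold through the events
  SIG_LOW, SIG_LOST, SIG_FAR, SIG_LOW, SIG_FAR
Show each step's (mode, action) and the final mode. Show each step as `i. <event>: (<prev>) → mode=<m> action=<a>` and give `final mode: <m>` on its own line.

final mode: Standby

1. SIG_LOW: (Hold) → mode=Standby action=A_GO
2. SIG_LOST: (Standby) → mode=Survey action=A_TURN
3. SIG_FAR: (Survey) → mode=Survey action=A_RELEASE
4. SIG_LOW: (Survey) → mode=Recover action=A_PING
5. SIG_FAR: (Recover) → mode=Standby action=A_GRAB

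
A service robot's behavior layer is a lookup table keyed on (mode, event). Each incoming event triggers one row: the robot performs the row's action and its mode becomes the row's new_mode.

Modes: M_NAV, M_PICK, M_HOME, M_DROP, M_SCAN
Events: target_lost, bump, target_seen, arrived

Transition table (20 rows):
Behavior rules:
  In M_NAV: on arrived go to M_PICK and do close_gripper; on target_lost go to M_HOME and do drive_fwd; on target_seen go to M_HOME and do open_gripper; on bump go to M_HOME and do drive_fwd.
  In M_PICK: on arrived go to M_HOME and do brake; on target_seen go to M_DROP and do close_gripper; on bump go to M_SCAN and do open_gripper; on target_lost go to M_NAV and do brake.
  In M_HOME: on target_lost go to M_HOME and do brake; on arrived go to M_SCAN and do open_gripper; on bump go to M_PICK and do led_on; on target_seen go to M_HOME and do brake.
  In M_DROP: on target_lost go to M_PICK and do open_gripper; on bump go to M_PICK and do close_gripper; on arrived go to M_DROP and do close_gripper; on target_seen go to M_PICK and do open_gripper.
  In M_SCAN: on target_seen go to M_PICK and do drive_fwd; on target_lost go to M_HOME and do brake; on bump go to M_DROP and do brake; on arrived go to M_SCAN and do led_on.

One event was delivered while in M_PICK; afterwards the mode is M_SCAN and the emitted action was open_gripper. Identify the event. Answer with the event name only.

try target_lost: (M_PICK, target_lost) → (M_NAV, brake)
try bump: (M_PICK, bump) → (M_SCAN, open_gripper)  ← matches
try target_seen: (M_PICK, target_seen) → (M_DROP, close_gripper)
try arrived: (M_PICK, arrived) → (M_HOME, brake)

bump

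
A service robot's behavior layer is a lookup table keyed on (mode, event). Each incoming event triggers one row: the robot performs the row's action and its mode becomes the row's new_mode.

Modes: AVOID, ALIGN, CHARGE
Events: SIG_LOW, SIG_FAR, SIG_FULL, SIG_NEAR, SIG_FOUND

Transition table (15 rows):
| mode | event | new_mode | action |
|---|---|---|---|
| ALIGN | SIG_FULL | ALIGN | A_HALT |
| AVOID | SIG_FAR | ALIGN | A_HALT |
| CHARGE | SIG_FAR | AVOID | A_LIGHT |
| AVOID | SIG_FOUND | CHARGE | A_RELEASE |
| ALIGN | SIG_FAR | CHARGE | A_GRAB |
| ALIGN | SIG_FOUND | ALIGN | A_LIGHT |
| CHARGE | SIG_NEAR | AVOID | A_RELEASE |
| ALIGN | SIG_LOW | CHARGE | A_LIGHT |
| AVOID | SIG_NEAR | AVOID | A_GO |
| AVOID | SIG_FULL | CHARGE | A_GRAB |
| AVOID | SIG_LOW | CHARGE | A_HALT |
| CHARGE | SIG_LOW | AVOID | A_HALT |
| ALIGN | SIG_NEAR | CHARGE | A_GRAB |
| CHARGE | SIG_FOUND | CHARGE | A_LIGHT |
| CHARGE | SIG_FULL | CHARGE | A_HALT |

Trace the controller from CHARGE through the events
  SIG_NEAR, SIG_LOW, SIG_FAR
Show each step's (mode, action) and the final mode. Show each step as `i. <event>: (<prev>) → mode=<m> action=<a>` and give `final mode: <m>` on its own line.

1. SIG_NEAR: (CHARGE) → mode=AVOID action=A_RELEASE
2. SIG_LOW: (AVOID) → mode=CHARGE action=A_HALT
3. SIG_FAR: (CHARGE) → mode=AVOID action=A_LIGHT

final mode: AVOID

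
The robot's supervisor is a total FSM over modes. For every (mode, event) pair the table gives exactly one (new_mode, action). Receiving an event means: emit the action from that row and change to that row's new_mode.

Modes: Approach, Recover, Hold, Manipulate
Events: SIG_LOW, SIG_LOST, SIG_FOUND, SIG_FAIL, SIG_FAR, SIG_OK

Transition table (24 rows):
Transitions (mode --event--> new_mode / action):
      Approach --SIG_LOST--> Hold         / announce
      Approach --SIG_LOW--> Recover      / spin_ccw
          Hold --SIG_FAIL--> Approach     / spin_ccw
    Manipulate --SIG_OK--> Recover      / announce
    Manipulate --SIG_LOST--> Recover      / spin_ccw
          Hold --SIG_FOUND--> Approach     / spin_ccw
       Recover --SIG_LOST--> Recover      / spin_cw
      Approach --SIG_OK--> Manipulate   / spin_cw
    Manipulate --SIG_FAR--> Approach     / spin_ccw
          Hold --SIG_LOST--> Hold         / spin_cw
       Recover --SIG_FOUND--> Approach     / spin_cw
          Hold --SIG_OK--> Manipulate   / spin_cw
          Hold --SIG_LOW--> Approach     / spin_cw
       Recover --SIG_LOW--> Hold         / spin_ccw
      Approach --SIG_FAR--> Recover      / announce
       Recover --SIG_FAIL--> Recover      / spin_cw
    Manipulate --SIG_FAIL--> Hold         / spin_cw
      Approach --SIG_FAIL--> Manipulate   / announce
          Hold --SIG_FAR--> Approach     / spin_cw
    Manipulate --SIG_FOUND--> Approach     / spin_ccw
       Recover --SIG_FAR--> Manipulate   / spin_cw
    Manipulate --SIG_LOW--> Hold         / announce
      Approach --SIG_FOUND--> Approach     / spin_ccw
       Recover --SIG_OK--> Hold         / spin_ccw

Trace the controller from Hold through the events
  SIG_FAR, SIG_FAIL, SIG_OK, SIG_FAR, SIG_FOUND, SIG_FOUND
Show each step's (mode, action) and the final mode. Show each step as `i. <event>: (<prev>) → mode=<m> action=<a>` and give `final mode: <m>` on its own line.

final mode: Approach

1. SIG_FAR: (Hold) → mode=Approach action=spin_cw
2. SIG_FAIL: (Approach) → mode=Manipulate action=announce
3. SIG_OK: (Manipulate) → mode=Recover action=announce
4. SIG_FAR: (Recover) → mode=Manipulate action=spin_cw
5. SIG_FOUND: (Manipulate) → mode=Approach action=spin_ccw
6. SIG_FOUND: (Approach) → mode=Approach action=spin_ccw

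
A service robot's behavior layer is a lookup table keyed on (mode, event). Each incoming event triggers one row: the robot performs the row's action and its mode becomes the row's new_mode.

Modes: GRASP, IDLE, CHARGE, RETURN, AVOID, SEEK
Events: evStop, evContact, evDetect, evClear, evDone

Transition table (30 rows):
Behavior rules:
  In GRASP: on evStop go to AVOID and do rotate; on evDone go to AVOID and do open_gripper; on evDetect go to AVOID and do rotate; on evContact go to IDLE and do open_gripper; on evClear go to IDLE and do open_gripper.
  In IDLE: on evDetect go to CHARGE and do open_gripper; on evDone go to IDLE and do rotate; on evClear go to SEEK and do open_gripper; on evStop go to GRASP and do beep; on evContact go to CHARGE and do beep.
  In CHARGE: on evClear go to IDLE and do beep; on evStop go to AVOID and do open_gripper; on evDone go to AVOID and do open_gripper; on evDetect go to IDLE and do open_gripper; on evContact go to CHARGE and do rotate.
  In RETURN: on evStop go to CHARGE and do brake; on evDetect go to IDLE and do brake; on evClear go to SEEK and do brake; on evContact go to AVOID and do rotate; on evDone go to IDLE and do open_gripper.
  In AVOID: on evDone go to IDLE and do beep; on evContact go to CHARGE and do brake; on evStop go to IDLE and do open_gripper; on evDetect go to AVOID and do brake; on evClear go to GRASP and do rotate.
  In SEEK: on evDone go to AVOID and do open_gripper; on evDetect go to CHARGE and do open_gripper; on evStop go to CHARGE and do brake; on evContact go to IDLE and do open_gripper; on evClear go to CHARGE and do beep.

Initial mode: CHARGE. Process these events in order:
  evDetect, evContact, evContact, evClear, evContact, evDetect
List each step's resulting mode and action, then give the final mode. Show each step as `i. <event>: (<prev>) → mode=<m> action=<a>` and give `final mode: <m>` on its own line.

final mode: IDLE

1. evDetect: (CHARGE) → mode=IDLE action=open_gripper
2. evContact: (IDLE) → mode=CHARGE action=beep
3. evContact: (CHARGE) → mode=CHARGE action=rotate
4. evClear: (CHARGE) → mode=IDLE action=beep
5. evContact: (IDLE) → mode=CHARGE action=beep
6. evDetect: (CHARGE) → mode=IDLE action=open_gripper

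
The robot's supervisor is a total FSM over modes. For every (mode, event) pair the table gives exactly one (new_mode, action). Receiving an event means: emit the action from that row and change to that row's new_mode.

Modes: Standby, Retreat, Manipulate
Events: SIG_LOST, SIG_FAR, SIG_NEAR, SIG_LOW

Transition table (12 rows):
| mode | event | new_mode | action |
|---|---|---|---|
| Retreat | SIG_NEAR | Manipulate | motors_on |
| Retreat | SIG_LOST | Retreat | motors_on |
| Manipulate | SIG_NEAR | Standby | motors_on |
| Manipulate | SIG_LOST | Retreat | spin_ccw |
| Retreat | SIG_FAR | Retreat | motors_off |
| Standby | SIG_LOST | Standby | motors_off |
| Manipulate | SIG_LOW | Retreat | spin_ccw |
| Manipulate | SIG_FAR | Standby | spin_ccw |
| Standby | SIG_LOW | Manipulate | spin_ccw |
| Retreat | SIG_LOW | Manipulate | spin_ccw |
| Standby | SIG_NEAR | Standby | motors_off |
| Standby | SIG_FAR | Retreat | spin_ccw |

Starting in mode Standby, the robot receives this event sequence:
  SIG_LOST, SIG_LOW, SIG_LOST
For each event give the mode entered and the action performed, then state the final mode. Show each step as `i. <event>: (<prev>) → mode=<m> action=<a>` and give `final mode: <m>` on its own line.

final mode: Retreat

1. SIG_LOST: (Standby) → mode=Standby action=motors_off
2. SIG_LOW: (Standby) → mode=Manipulate action=spin_ccw
3. SIG_LOST: (Manipulate) → mode=Retreat action=spin_ccw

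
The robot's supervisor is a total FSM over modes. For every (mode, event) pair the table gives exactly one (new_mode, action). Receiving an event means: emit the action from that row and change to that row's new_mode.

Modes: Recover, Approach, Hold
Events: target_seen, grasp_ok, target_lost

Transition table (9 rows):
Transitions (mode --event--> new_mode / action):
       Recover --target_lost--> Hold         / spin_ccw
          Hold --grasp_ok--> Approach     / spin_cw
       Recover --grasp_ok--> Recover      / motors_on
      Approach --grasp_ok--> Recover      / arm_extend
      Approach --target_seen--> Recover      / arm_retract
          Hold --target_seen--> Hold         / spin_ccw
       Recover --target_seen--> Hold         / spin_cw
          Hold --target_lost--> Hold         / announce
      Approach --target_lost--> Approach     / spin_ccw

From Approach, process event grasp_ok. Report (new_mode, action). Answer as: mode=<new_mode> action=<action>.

current mode = Approach; filter table to that mode:
  (Approach, grasp_ok) → (Recover, arm_extend)  ← event matches
  (Approach, target_seen) → (Recover, arm_retract)
  (Approach, target_lost) → (Approach, spin_ccw)
event = grasp_ok selects (Recover, arm_extend)

mode=Recover action=arm_extend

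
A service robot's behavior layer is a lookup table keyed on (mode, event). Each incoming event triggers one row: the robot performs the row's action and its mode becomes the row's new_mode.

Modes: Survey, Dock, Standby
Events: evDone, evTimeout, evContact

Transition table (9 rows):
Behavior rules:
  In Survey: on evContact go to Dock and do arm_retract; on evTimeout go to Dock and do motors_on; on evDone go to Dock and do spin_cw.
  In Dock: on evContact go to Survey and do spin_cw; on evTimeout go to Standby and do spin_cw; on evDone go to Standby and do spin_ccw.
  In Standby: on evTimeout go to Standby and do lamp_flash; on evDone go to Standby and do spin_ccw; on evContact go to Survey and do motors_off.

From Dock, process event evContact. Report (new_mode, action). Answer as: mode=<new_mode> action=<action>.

current mode = Dock; filter table to that mode:
  (Dock, evContact) → (Survey, spin_cw)  ← event matches
  (Dock, evTimeout) → (Standby, spin_cw)
  (Dock, evDone) → (Standby, spin_ccw)
event = evContact selects (Survey, spin_cw)

mode=Survey action=spin_cw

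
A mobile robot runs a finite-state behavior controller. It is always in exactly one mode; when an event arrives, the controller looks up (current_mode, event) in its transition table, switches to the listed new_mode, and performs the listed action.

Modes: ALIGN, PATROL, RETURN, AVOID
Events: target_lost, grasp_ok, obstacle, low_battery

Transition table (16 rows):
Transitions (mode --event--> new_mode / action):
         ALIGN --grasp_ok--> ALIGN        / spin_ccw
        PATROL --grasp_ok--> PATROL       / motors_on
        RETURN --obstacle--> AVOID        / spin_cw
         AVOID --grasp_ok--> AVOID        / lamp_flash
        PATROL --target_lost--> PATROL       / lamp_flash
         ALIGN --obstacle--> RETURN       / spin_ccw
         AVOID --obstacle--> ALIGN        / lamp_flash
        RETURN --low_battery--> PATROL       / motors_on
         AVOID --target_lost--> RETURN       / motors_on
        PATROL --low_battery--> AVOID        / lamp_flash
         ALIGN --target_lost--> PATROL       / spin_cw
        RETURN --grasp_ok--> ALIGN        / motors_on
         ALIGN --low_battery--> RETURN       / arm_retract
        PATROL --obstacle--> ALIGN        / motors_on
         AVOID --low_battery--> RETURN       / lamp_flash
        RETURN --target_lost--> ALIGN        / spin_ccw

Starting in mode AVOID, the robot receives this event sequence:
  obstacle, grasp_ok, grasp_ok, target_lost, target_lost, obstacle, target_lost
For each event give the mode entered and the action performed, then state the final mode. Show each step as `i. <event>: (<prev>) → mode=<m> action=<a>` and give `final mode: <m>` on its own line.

final mode: PATROL

1. obstacle: (AVOID) → mode=ALIGN action=lamp_flash
2. grasp_ok: (ALIGN) → mode=ALIGN action=spin_ccw
3. grasp_ok: (ALIGN) → mode=ALIGN action=spin_ccw
4. target_lost: (ALIGN) → mode=PATROL action=spin_cw
5. target_lost: (PATROL) → mode=PATROL action=lamp_flash
6. obstacle: (PATROL) → mode=ALIGN action=motors_on
7. target_lost: (ALIGN) → mode=PATROL action=spin_cw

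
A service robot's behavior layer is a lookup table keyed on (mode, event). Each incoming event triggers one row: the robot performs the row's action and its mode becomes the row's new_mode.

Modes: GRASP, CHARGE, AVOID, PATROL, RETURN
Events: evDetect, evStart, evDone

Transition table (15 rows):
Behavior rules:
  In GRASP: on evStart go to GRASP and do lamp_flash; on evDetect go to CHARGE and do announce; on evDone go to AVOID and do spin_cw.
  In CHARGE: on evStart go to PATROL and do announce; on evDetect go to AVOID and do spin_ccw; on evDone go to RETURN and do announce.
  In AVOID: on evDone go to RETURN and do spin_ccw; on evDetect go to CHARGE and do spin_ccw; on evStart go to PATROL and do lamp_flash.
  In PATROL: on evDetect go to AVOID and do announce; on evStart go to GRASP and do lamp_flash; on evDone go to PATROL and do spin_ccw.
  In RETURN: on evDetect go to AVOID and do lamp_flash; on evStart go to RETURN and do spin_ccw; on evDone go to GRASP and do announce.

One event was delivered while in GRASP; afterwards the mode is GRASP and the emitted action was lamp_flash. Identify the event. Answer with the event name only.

try evDetect: (GRASP, evDetect) → (CHARGE, announce)
try evStart: (GRASP, evStart) → (GRASP, lamp_flash)  ← matches
try evDone: (GRASP, evDone) → (AVOID, spin_cw)

evStart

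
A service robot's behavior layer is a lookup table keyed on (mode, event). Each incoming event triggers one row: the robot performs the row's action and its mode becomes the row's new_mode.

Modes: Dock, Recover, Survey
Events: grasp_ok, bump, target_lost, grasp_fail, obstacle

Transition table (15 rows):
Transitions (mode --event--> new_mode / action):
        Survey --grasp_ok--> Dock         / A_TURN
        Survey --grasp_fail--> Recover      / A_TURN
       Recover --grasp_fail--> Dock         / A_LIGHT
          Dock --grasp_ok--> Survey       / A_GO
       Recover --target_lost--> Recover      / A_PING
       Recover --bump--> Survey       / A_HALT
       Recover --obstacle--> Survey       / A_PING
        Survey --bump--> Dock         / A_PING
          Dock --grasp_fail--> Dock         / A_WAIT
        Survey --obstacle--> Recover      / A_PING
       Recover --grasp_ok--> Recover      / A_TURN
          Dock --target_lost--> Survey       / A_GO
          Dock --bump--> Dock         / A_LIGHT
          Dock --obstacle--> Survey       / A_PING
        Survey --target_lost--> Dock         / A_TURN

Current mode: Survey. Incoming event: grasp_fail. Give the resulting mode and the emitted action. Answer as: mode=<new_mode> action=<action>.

mode=Recover action=A_TURN

current mode = Survey; filter table to that mode:
  (Survey, grasp_ok) → (Dock, A_TURN)
  (Survey, grasp_fail) → (Recover, A_TURN)  ← event matches
  (Survey, bump) → (Dock, A_PING)
  (Survey, obstacle) → (Recover, A_PING)
  (Survey, target_lost) → (Dock, A_TURN)
event = grasp_fail selects (Recover, A_TURN)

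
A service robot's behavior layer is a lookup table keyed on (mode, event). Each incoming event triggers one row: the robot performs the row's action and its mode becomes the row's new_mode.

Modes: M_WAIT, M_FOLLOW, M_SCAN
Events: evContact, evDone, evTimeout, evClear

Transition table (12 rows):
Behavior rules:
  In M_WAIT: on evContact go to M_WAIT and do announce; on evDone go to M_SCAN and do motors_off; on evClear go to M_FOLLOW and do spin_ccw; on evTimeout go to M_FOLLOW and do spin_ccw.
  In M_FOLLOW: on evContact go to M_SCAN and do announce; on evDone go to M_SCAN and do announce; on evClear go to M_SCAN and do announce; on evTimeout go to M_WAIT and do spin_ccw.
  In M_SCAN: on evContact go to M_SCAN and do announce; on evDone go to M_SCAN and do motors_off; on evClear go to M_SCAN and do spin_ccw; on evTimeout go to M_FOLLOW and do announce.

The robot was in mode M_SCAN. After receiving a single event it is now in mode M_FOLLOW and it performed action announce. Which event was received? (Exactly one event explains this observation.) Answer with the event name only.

evTimeout

try evContact: (M_SCAN, evContact) → (M_SCAN, announce)
try evDone: (M_SCAN, evDone) → (M_SCAN, motors_off)
try evTimeout: (M_SCAN, evTimeout) → (M_FOLLOW, announce)  ← matches
try evClear: (M_SCAN, evClear) → (M_SCAN, spin_ccw)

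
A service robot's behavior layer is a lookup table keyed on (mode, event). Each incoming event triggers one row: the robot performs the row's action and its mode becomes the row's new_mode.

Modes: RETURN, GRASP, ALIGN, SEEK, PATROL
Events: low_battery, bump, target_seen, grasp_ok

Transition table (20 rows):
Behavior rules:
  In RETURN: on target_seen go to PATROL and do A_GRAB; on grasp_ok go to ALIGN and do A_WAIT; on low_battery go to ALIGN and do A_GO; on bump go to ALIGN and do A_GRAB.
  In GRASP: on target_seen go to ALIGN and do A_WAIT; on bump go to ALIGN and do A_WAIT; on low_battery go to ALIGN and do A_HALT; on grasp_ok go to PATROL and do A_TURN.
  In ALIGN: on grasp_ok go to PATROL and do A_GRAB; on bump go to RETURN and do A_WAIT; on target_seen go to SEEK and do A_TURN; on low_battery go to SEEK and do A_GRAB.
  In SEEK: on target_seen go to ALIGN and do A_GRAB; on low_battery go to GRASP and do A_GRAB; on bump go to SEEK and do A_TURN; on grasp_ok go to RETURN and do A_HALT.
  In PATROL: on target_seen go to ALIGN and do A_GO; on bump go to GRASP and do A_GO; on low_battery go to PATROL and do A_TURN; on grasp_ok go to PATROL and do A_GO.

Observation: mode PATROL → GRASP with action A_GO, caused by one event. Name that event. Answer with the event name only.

try low_battery: (PATROL, low_battery) → (PATROL, A_TURN)
try bump: (PATROL, bump) → (GRASP, A_GO)  ← matches
try target_seen: (PATROL, target_seen) → (ALIGN, A_GO)
try grasp_ok: (PATROL, grasp_ok) → (PATROL, A_GO)

bump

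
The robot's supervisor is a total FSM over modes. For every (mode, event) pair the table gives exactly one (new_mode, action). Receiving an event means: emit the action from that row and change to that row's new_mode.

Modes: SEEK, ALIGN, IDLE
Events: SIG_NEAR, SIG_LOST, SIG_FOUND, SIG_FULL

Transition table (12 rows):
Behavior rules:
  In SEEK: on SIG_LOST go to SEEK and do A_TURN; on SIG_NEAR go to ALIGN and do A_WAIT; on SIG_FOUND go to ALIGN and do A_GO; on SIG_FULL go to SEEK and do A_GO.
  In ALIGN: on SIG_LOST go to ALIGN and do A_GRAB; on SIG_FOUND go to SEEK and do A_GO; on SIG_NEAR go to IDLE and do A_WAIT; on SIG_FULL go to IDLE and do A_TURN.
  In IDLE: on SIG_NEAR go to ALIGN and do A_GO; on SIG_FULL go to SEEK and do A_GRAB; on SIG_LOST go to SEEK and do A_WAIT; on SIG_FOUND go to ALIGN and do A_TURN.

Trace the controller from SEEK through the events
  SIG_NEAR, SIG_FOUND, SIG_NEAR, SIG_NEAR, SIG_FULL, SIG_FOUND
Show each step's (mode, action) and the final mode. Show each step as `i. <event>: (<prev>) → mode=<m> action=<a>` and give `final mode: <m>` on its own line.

1. SIG_NEAR: (SEEK) → mode=ALIGN action=A_WAIT
2. SIG_FOUND: (ALIGN) → mode=SEEK action=A_GO
3. SIG_NEAR: (SEEK) → mode=ALIGN action=A_WAIT
4. SIG_NEAR: (ALIGN) → mode=IDLE action=A_WAIT
5. SIG_FULL: (IDLE) → mode=SEEK action=A_GRAB
6. SIG_FOUND: (SEEK) → mode=ALIGN action=A_GO

final mode: ALIGN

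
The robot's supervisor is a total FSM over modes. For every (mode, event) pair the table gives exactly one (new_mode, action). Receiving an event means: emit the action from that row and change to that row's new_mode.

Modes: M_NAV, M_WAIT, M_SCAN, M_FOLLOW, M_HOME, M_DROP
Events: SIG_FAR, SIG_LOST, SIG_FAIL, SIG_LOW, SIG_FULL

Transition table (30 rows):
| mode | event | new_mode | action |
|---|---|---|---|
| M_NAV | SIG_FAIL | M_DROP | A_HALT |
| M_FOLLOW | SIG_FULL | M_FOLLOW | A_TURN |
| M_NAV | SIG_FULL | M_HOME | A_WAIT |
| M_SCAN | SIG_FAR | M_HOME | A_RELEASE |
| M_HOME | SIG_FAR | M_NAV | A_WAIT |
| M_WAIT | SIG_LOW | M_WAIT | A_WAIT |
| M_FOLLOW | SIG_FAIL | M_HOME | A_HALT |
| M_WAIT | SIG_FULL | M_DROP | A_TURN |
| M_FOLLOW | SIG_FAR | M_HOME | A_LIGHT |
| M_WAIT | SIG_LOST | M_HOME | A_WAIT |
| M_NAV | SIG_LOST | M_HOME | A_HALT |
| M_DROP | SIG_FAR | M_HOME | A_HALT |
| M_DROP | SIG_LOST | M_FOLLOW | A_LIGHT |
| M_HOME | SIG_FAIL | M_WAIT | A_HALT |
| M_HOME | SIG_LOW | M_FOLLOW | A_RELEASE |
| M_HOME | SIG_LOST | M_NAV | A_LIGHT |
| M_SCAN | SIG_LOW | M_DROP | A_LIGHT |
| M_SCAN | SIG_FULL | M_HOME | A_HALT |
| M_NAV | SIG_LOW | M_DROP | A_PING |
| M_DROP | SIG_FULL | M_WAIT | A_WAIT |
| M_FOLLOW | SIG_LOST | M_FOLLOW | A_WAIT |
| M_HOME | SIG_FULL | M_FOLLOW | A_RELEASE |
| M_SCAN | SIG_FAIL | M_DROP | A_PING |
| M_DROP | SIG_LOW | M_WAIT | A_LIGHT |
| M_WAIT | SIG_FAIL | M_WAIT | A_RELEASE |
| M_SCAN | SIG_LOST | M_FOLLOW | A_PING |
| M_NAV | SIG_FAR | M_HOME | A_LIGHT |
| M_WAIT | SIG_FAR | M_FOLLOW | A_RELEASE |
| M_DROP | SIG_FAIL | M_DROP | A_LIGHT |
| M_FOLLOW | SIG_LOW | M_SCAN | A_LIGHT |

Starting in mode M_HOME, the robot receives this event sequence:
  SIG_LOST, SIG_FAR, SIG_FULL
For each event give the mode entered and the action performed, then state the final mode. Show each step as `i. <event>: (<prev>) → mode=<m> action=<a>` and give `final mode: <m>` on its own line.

1. SIG_LOST: (M_HOME) → mode=M_NAV action=A_LIGHT
2. SIG_FAR: (M_NAV) → mode=M_HOME action=A_LIGHT
3. SIG_FULL: (M_HOME) → mode=M_FOLLOW action=A_RELEASE

final mode: M_FOLLOW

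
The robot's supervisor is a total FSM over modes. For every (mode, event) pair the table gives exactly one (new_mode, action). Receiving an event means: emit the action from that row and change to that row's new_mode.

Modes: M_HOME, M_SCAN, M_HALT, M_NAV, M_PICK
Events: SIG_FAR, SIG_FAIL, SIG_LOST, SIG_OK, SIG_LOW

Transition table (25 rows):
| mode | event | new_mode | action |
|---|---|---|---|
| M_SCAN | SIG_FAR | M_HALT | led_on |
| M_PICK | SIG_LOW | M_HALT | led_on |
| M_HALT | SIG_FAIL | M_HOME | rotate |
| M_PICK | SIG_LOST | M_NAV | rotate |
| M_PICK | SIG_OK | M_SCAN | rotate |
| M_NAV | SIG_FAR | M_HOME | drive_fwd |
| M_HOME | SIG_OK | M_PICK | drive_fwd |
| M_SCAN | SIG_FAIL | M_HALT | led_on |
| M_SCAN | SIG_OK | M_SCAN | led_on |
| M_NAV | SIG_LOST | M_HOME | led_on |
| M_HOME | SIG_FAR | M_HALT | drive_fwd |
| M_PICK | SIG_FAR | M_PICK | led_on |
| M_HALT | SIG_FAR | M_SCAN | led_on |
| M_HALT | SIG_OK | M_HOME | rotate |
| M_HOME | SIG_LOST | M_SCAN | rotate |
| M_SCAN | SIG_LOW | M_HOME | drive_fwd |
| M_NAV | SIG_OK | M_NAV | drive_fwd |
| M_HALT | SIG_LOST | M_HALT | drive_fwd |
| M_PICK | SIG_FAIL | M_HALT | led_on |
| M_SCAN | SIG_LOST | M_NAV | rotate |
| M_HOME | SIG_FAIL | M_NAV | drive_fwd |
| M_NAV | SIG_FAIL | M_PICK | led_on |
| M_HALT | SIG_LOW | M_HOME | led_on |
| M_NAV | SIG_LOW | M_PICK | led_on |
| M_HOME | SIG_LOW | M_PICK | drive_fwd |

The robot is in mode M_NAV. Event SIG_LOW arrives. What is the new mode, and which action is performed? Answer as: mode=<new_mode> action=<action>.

current mode = M_NAV; filter table to that mode:
  (M_NAV, SIG_FAR) → (M_HOME, drive_fwd)
  (M_NAV, SIG_LOST) → (M_HOME, led_on)
  (M_NAV, SIG_OK) → (M_NAV, drive_fwd)
  (M_NAV, SIG_FAIL) → (M_PICK, led_on)
  (M_NAV, SIG_LOW) → (M_PICK, led_on)  ← event matches
event = SIG_LOW selects (M_PICK, led_on)

mode=M_PICK action=led_on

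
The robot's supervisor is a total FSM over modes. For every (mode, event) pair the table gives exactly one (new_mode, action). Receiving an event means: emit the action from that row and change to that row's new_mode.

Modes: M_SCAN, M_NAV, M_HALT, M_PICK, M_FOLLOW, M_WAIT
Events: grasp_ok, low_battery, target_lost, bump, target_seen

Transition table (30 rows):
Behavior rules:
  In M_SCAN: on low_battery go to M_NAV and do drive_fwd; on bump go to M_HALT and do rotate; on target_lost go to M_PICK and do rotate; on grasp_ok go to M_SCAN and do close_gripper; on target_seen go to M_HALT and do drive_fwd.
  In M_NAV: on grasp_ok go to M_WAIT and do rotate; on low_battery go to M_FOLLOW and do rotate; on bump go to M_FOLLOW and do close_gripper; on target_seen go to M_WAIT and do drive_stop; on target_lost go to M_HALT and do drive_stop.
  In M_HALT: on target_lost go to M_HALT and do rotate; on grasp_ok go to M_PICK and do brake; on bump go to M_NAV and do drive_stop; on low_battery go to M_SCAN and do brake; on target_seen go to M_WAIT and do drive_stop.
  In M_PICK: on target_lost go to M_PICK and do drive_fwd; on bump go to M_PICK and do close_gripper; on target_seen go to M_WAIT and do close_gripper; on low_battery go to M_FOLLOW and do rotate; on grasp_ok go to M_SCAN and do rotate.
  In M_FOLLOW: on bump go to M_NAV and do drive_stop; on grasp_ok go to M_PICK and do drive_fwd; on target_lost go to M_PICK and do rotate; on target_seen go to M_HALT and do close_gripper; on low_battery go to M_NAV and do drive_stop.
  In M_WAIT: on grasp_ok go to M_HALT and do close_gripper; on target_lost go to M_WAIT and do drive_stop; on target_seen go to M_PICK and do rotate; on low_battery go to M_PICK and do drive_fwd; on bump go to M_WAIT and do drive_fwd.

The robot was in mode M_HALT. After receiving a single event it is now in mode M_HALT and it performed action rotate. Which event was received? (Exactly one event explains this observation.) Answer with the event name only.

target_lost

try grasp_ok: (M_HALT, grasp_ok) → (M_PICK, brake)
try low_battery: (M_HALT, low_battery) → (M_SCAN, brake)
try target_lost: (M_HALT, target_lost) → (M_HALT, rotate)  ← matches
try bump: (M_HALT, bump) → (M_NAV, drive_stop)
try target_seen: (M_HALT, target_seen) → (M_WAIT, drive_stop)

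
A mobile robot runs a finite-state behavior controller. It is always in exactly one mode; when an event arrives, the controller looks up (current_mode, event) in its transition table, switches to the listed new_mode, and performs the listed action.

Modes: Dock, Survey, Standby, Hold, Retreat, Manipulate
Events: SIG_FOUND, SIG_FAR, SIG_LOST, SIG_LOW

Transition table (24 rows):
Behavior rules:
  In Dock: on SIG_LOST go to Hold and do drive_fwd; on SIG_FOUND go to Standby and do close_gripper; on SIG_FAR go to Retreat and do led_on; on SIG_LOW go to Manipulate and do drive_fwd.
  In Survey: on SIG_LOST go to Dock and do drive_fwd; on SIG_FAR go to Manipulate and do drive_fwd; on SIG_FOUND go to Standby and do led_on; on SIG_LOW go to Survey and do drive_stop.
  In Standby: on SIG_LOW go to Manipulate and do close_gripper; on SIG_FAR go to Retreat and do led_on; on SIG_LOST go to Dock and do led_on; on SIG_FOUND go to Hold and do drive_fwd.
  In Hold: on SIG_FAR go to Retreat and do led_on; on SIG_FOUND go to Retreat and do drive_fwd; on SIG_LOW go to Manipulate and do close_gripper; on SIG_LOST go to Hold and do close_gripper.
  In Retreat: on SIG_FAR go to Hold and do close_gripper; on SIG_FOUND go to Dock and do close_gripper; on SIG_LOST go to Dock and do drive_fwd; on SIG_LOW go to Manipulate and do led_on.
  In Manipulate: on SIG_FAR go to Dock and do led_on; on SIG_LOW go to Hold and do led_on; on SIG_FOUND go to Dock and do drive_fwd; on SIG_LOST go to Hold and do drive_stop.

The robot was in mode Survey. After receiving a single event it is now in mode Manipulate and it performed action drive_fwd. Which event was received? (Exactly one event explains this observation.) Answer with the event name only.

SIG_FAR

try SIG_FOUND: (Survey, SIG_FOUND) → (Standby, led_on)
try SIG_FAR: (Survey, SIG_FAR) → (Manipulate, drive_fwd)  ← matches
try SIG_LOST: (Survey, SIG_LOST) → (Dock, drive_fwd)
try SIG_LOW: (Survey, SIG_LOW) → (Survey, drive_stop)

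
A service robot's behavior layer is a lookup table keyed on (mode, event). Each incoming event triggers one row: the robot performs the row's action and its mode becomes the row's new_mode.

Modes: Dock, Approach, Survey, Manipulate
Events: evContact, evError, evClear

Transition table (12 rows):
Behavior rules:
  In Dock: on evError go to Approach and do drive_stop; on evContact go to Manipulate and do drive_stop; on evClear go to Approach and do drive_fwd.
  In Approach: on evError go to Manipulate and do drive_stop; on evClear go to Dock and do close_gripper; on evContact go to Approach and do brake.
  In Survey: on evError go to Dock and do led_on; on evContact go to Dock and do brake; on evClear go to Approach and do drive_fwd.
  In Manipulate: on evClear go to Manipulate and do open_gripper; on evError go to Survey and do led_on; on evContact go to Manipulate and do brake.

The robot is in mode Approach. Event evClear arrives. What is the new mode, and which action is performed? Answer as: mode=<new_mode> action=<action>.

mode=Dock action=close_gripper

current mode = Approach; filter table to that mode:
  (Approach, evError) → (Manipulate, drive_stop)
  (Approach, evClear) → (Dock, close_gripper)  ← event matches
  (Approach, evContact) → (Approach, brake)
event = evClear selects (Dock, close_gripper)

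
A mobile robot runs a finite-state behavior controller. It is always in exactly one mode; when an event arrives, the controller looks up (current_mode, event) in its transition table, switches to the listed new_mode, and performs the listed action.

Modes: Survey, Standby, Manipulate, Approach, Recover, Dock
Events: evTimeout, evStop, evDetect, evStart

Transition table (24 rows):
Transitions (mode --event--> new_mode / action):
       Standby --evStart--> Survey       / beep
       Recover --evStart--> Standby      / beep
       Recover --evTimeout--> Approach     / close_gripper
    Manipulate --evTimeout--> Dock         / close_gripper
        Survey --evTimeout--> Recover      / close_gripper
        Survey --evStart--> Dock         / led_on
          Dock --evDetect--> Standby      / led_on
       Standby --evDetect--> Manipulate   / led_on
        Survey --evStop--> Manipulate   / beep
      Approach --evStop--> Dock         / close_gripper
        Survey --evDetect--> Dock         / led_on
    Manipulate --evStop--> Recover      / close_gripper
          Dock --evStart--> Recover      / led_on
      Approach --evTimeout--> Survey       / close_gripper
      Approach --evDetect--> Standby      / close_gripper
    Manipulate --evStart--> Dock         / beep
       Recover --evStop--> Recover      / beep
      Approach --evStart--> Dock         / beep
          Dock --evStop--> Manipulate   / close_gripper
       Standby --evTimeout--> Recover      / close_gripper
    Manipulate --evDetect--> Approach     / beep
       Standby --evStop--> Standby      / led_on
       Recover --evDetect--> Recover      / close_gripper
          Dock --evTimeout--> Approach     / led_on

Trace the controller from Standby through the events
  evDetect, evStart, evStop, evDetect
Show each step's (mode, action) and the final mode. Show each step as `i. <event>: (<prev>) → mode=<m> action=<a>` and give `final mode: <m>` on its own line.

1. evDetect: (Standby) → mode=Manipulate action=led_on
2. evStart: (Manipulate) → mode=Dock action=beep
3. evStop: (Dock) → mode=Manipulate action=close_gripper
4. evDetect: (Manipulate) → mode=Approach action=beep

final mode: Approach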